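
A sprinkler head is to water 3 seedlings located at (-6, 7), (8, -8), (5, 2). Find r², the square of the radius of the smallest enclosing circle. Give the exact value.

105.25

Call the three points A, B, C in the order given.
Side lengths²: AB² = 421, AC² = 146, BC² = 109.
Since AB² = 421 ≥ 146 + 109 = 255, the angle opposite AB is not acute, so the smallest enclosing circle has AB as diameter.
Centre = midpoint of AB = (1, -0.5), r² = 421/4 = 105.25.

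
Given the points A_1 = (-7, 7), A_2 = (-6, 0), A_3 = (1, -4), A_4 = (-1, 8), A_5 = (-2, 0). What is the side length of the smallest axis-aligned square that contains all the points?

The bounding box has width 8 and height 12.
An axis-aligned square enclosing the set must have side ≥ max(width, height).
So the minimum side is max(8, 12) = 12.

12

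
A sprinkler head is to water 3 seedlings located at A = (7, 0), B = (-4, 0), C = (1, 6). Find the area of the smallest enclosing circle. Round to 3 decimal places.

Side lengths²: AB² = 121, AC² = 72, BC² = 61.
Since AB² = 121 < 72 + 61 = 133, the triangle is acute, so the smallest enclosing circle is the circumcircle.
Circumcentre = (1.5, 0.5), r² = 30.5.
Area = π·r² = π·30.5 ≈ 95.819.

95.819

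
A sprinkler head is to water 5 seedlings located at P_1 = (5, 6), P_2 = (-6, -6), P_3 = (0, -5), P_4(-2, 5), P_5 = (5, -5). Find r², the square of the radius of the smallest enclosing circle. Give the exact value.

By Welzl's lemma the MEC is supported by two points (diametrically opposite) or three points (on a circumcircle).
The farthest pair is P_1–P_2 with squared distance 265. The circle on this segment as diameter has centre (-0.5, 0) and r² = 265/4 = 66.25.
Check P_3: distance² to centre = 25.25 ≤ 66.25, so it lies inside.
All remaining points lie in this disk, and no smaller disk contains both endpoints, so this is the minimum enclosing circle.

66.25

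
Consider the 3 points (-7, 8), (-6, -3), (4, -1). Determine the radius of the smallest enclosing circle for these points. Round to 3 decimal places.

Call the three points A, B, C in the order given.
Side lengths²: AB² = 122, AC² = 202, BC² = 104.
Since AC² = 202 < 122 + 104 = 226, the triangle is acute, so the smallest enclosing circle is the circumcircle.
Circumcentre = (-111/56, 163/56), r² = 80093/1568.
r = √(80093/1568) ≈ 7.147.

7.147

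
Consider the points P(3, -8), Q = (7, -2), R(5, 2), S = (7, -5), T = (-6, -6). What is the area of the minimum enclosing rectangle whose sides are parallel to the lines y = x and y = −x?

In coordinates u = x + y, v = x − y the rectangle is axis-aligned; the map (x,y)→(u,v) scales areas by 2.
u-values: -5, 5, 7, 2, -12; range = 7 − (-12) = 19.
v-values: 11, 9, 3, 12, 0; range = 12 − 0 = 12.
Area = (19 × 12) / 2 = 114.

114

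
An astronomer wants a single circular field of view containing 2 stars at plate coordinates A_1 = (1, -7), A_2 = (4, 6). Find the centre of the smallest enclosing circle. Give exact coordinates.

The smallest circle enclosing two points has them as diameter endpoints.
Centre = midpoint = (2.5, -0.5); r² = |A_1A_2|²/4 = 178/4 = 44.5.
Centre = (2.5, -0.5).

(2.5, -0.5)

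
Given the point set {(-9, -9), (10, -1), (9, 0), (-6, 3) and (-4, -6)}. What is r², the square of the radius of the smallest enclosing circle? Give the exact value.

106.25

By Welzl's lemma the MEC is supported by two points (diametrically opposite) or three points (on a circumcircle).
The farthest pair is (-9, -9)–(10, -1) with squared distance 425. The circle on this segment as diameter has centre (0.5, -5) and r² = 425/4 = 106.25.
Check (9, 0): distance² to centre = 97.25 ≤ 106.25, so it lies inside.
All remaining points lie in this disk, and no smaller disk contains both endpoints, so this is the minimum enclosing circle.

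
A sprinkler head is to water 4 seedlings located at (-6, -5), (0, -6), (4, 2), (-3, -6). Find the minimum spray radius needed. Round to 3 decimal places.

6.103

The farthest pair is (-6, -5)–(4, 2) with squared distance 149. The circle on this segment as diameter has centre (-1, -1.5) and r² = 149/4 = 37.25.
Check (0, -6): distance² to centre = 21.25 ≤ 37.25, so it lies inside.
All remaining points lie in this disk, and no smaller disk contains both endpoints, so this is the minimum enclosing circle.
r = √(37.25) ≈ 6.103.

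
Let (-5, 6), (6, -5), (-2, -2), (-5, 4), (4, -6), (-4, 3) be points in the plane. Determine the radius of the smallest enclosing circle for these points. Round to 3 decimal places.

7.778

The farthest pair is (-5, 6)–(6, -5) with squared distance 242. The circle on this segment as diameter has centre (0.5, 0.5) and r² = 242/4 = 60.5.
Check (-2, -2): distance² to centre = 12.5 ≤ 60.5, so it lies inside.
All remaining points lie in this disk, and no smaller disk contains both endpoints, so this is the minimum enclosing circle.
r = √(60.5) ≈ 7.778.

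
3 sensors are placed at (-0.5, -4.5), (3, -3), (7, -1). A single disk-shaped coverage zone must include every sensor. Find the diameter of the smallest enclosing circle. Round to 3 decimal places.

Call the three points A, B, C in the order given.
Side lengths²: AB² = 14.5, AC² = 68.5, BC² = 20.
Since AC² = 68.5 ≥ 20 + 14.5 = 34.5, the angle opposite AC is not acute, so the smallest enclosing circle has AC as diameter.
Centre = midpoint of AC = (3.25, -2.75), r² = 68.5/4 = 17.125.
Diameter = 2r = 2√(17.125) ≈ 8.276.

8.276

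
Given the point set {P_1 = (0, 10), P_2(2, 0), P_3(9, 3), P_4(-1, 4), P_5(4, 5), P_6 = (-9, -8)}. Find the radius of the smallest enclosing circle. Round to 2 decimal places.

The minimum enclosing circle is determined by three boundary points: P_1, P_3, P_6.
Their circumcentre is (-1.1, -0.7) with r² = 115.7.
The farthest remaining point P_5 is at distance² 58.5 ≤ 115.7.
r = √(115.7) ≈ 10.76.

10.76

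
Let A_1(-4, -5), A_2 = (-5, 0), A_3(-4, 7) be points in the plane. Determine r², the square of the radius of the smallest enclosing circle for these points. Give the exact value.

Side lengths²: A_1A_2² = 26, A_1A_3² = 144, A_2A_3² = 50.
Since A_1A_3² = 144 ≥ 50 + 26 = 76, the angle opposite A_1A_3 is not acute, so the smallest enclosing circle has A_1A_3 as diameter.
Centre = midpoint of A_1A_3 = (-4, 1), r² = 144/4 = 36.

36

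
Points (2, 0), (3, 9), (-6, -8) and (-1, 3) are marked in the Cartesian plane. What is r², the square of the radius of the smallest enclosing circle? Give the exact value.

The farthest pair is (3, 9)–(-6, -8) with squared distance 370. The circle on this segment as diameter has centre (-1.5, 0.5) and r² = 370/4 = 92.5.
Check (2, 0): distance² to centre = 12.5 ≤ 92.5, so it lies inside.
All remaining points lie in this disk, and no smaller disk contains both endpoints, so this is the minimum enclosing circle.

92.5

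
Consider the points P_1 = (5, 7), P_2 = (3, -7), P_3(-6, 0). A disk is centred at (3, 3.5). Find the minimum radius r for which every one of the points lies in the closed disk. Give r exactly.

The required radius is the distance from (3, 3.5) to the farthest point.
Squared distances: 16.25, 110.25, 93.25.
Maximum is 110.25, attained at P_2.
r = √(110.25) = 10.5.

10.5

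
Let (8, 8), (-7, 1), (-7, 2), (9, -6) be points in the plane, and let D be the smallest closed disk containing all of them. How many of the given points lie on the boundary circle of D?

3

The minimum enclosing circle is determined by three boundary points: (8, 8), (-7, 2), (9, -6).
Their circumcentre is (41/18, 5/9) with r² = 28565/324.
The farthest remaining point (-7, 1) is at distance² 27953/324 ≤ 28565/324.
The points at distance exactly r from the centre are (8, 8), (-7, 2), (9, -6) — 3 points.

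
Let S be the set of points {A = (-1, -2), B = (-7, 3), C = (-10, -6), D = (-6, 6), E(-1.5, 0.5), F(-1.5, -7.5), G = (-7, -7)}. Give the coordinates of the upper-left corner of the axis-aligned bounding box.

(-10, 6)

x-range [-10, -1], y-range [-7.5, 6].
The upper-left corner is (-10, 6).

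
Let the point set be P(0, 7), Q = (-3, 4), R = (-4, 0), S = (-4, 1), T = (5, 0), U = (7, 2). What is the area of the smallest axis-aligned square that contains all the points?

The bounding box has width 11 and height 7.
An axis-aligned square enclosing the set must have side ≥ max(width, height).
So the minimum side is max(11, 7) = 11.
Area = 11² = 121.

121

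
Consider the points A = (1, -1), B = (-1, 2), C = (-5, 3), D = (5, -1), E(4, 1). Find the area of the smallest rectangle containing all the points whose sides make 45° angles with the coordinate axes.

In coordinates u = x + y, v = x − y the rectangle is axis-aligned; the map (x,y)→(u,v) scales areas by 2.
u-values: 0, 1, -2, 4, 5; range = 5 − (-2) = 7.
v-values: 2, -3, -8, 6, 3; range = 6 − (-8) = 14.
Area = (7 × 14) / 2 = 49.

49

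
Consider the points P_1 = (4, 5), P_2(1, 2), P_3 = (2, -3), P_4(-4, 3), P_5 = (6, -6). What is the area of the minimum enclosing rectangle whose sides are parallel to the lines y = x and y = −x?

In coordinates u = x + y, v = x − y the rectangle is axis-aligned; the map (x,y)→(u,v) scales areas by 2.
u-values: 9, 3, -1, -1, 0; range = 9 − (-1) = 10.
v-values: -1, -1, 5, -7, 12; range = 12 − (-7) = 19.
Area = (10 × 19) / 2 = 95.

95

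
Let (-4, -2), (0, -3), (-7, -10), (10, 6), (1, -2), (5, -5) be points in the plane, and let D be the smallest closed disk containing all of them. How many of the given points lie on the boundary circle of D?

2

A smallest enclosing disk is always determined by at most three of the input points on its boundary.
The farthest pair is (-7, -10)–(10, 6) with squared distance 545. The circle on this segment as diameter has centre (1.5, -2) and r² = 545/4 = 136.25.
Check (-4, -2): distance² to centre = 30.25 ≤ 136.25, so it lies inside.
All remaining points lie in this disk, and no smaller disk contains both endpoints, so this is the minimum enclosing circle.
The points at distance exactly r from the centre are (-7, -10), (10, 6) — 2 points.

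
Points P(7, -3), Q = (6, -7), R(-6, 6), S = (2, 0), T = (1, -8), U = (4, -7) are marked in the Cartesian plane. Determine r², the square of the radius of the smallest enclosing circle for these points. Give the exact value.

The minimum enclosing circle of a finite set is fixed by two of the points (as a diameter) or three (as a circumcircle).
The farthest pair is Q–R with squared distance 313. The circle on this segment as diameter has centre (0, -0.5) and r² = 313/4 = 78.25.
Check P: distance² to centre = 55.25 ≤ 78.25, so it lies inside.
All remaining points lie in this disk, and no smaller disk contains both endpoints, so this is the minimum enclosing circle.

78.25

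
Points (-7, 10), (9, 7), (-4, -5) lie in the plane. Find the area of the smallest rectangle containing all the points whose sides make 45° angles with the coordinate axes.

In coordinates u = x + y, v = x − y the rectangle is axis-aligned; the map (x,y)→(u,v) scales areas by 2.
u-values: 3, 16, -9; range = 16 − (-9) = 25.
v-values: -17, 2, 1; range = 2 − (-17) = 19.
Area = (25 × 19) / 2 = 237.5.

237.5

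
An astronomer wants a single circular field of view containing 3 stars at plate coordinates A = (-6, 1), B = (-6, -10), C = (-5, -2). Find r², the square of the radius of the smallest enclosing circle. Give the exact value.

30.25

Side lengths²: AB² = 121, AC² = 10, BC² = 65.
Since AB² = 121 ≥ 65 + 10 = 75, the angle opposite AB is not acute, so the smallest enclosing circle has AB as diameter.
Centre = midpoint of AB = (-6, -4.5), r² = 121/4 = 30.25.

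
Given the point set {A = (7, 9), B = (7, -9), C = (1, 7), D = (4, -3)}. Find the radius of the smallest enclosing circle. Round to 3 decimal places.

9.006

By Welzl's lemma the MEC is supported by two points (diametrically opposite) or three points (on a circumcircle).
The minimum enclosing circle is determined by three boundary points: A, B, C.
Their circumcentre is (20/3, 0) with r² = 730/9.
The farthest remaining point D is at distance² 145/9 ≤ 730/9.
r = √(730/9) ≈ 9.006.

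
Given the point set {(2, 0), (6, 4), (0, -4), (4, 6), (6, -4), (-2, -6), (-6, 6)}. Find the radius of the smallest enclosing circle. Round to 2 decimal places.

7.81

By Welzl's lemma the MEC is supported by two points (diametrically opposite) or three points (on a circumcircle).
The farthest pair is (6, -4)–(-6, 6) with squared distance 244. The circle on this segment as diameter has centre (0, 1) and r² = 244/4 = 61.
Check (2, 0): distance² to centre = 5 ≤ 61, so it lies inside.
All remaining points lie in this disk, and no smaller disk contains both endpoints, so this is the minimum enclosing circle.
r = √61 ≈ 7.81.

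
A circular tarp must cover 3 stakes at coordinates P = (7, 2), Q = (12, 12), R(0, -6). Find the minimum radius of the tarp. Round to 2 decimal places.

10.82

Side lengths²: PQ² = 125, PR² = 113, QR² = 468.
Since QR² = 468 ≥ 125 + 113 = 238, the angle opposite QR is not acute, so the smallest enclosing circle has QR as diameter.
Centre = midpoint of QR = (6, 3), r² = 468/4 = 117.
r = √117 ≈ 10.82.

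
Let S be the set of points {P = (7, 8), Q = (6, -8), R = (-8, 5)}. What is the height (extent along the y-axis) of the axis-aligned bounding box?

16

max y = 8, min y = -8, so height = 16.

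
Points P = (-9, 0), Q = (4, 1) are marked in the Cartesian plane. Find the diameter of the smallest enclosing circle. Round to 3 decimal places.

The smallest circle enclosing two points has them as diameter endpoints.
Centre = midpoint = (-2.5, 0.5); r² = |PQ|²/4 = 170/4 = 42.5.
Diameter = 2r = 2√(42.5) ≈ 13.038.

13.038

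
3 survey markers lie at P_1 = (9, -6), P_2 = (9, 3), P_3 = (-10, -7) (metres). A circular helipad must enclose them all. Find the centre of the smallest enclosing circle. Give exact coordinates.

Side lengths²: P_1P_2² = 81, P_1P_3² = 362, P_2P_3² = 461.
Since P_2P_3² = 461 ≥ 362 + 81 = 443, the angle opposite P_2P_3 is not acute, so the smallest enclosing circle has P_2P_3 as diameter.
Centre = midpoint of P_2P_3 = (-0.5, -2), r² = 461/4 = 115.25.
Centre = (-0.5, -2).

(-0.5, -2)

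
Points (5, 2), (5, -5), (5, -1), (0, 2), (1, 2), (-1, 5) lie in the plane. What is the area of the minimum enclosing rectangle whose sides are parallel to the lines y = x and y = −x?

56

In coordinates u = x + y, v = x − y the rectangle is axis-aligned; the map (x,y)→(u,v) scales areas by 2.
u-values: 7, 0, 4, 2, 3, 4; range = 7 − 0 = 7.
v-values: 3, 10, 6, -2, -1, -6; range = 10 − (-6) = 16.
Area = (7 × 16) / 2 = 56.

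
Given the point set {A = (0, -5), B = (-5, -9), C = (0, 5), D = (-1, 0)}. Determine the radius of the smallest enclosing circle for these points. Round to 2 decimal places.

7.43

The minimum enclosing circle of a finite set is fixed by two of the points (as a diameter) or three (as a circumcircle).
The farthest pair is B–C with squared distance 221. The circle on this segment as diameter has centre (-2.5, -2) and r² = 221/4 = 55.25.
Check A: distance² to centre = 15.25 ≤ 55.25, so it lies inside.
All remaining points lie in this disk, and no smaller disk contains both endpoints, so this is the minimum enclosing circle.
r = √(55.25) ≈ 7.43.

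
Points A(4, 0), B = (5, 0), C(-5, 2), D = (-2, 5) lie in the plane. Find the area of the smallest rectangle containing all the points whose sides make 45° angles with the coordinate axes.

In coordinates u = x + y, v = x − y the rectangle is axis-aligned; the map (x,y)→(u,v) scales areas by 2.
u-values: 4, 5, -3, 3; range = 5 − (-3) = 8.
v-values: 4, 5, -7, -7; range = 5 − (-7) = 12.
Area = (8 × 12) / 2 = 48.

48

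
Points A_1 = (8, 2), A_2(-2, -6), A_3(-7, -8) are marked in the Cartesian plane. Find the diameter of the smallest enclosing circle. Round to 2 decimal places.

18.03

Side lengths²: A_1A_2² = 164, A_1A_3² = 325, A_2A_3² = 29.
Since A_1A_3² = 325 ≥ 164 + 29 = 193, the angle opposite A_1A_3 is not acute, so the smallest enclosing circle has A_1A_3 as diameter.
Centre = midpoint of A_1A_3 = (0.5, -3), r² = 325/4 = 81.25.
Diameter = 2r = 2√(81.25) ≈ 18.03.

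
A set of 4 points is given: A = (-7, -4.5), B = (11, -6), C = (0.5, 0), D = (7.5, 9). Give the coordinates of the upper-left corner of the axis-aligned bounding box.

x-range [-7, 11], y-range [-6, 9].
The upper-left corner is (-7, 9).

(-7, 9)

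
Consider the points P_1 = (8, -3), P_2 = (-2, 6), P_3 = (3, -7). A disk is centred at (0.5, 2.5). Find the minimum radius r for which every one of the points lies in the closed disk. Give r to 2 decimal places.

The required radius is the distance from (0.5, 2.5) to the farthest point.
Squared distances: 86.5, 18.5, 96.5.
Maximum is 96.5, attained at P_3.
r = √(96.5) ≈ 9.82.

9.82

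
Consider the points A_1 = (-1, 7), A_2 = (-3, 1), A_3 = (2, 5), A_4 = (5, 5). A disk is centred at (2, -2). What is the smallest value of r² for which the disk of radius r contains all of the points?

The required radius is the distance from (2, -2) to the farthest point.
Squared distances: 90, 34, 49, 58.
Maximum is 90, attained at A_1.

90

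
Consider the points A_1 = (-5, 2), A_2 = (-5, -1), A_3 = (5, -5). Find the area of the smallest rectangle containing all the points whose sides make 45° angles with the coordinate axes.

51

In coordinates u = x + y, v = x − y the rectangle is axis-aligned; the map (x,y)→(u,v) scales areas by 2.
u-values: -3, -6, 0; range = 0 − (-6) = 6.
v-values: -7, -4, 10; range = 10 − (-7) = 17.
Area = (6 × 17) / 2 = 51.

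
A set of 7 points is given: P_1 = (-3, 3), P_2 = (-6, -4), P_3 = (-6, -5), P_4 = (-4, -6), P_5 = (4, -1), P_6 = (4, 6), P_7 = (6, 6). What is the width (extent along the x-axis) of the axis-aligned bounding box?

max x = 6, min x = -6, so width = 12.

12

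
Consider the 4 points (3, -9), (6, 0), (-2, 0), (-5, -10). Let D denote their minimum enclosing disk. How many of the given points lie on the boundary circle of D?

The farthest pair is (6, 0)–(-5, -10) with squared distance 221. The circle on this segment as diameter has centre (0.5, -5) and r² = 221/4 = 55.25.
Check (3, -9): distance² to centre = 22.25 ≤ 55.25, so it lies inside.
All remaining points lie in this disk, and no smaller disk contains both endpoints, so this is the minimum enclosing circle.
The points at distance exactly r from the centre are (6, 0), (-5, -10) — 2 points.

2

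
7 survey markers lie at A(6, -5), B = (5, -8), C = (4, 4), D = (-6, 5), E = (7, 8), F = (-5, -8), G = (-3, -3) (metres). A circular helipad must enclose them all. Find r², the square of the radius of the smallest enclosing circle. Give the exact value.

100

The farthest pair is E–F with squared distance 400. The circle on this segment as diameter has centre (1, 0) and r² = 400/4 = 100.
Check A: distance² to centre = 50 ≤ 100, so it lies inside.
All remaining points lie in this disk, and no smaller disk contains both endpoints, so this is the minimum enclosing circle.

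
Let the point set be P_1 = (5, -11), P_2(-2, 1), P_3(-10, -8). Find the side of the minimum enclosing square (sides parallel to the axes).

The bounding box has width 15 and height 12.
An axis-aligned square enclosing the set must have side ≥ max(width, height).
So the minimum side is max(15, 12) = 15.

15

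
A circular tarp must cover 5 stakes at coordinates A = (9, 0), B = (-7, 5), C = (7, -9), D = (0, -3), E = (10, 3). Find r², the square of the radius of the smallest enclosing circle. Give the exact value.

The minimum enclosing circle is determined by three boundary points: B, C, E.
Their circumcentre is (0.9, -1.1) with r² = 99.62.
The farthest remaining point A is at distance² 66.82 ≤ 99.62.

99.62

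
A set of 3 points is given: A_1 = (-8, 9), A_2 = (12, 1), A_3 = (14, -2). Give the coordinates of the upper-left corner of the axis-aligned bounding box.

(-8, 9)

x-range [-8, 14], y-range [-2, 9].
The upper-left corner is (-8, 9).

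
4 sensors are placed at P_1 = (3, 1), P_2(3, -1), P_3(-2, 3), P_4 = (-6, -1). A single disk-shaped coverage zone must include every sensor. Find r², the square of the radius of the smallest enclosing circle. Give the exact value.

21.25

By Welzl's lemma the MEC is supported by two points (diametrically opposite) or three points (on a circumcircle).
The farthest pair is P_1–P_4 with squared distance 85. The circle on this segment as diameter has centre (-1.5, 0) and r² = 85/4 = 21.25.
Check P_2: distance² to centre = 21.25 ≤ 21.25, so it lies inside.
All remaining points lie in this disk, and no smaller disk contains both endpoints, so this is the minimum enclosing circle.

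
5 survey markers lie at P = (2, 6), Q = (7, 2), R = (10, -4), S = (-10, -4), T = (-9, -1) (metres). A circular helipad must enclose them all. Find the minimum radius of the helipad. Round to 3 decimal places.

10.002

By Welzl's lemma the MEC is supported by two points (diametrically opposite) or three points (on a circumcircle).
The minimum enclosing circle is determined by three boundary points: P, R, S.
Their circumcentre is (0, -3.8) with r² = 100.04.
The farthest remaining point T is at distance² 88.84 ≤ 100.04.
r = √(100.04) ≈ 10.002.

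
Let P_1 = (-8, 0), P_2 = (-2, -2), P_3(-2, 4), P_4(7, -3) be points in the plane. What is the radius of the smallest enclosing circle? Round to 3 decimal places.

7.649

By Welzl's lemma the MEC is supported by two points (diametrically opposite) or three points (on a circumcircle).
The farthest pair is P_1–P_4 with squared distance 234. The circle on this segment as diameter has centre (-0.5, -1.5) and r² = 234/4 = 58.5.
Check P_2: distance² to centre = 2.5 ≤ 58.5, so it lies inside.
All remaining points lie in this disk, and no smaller disk contains both endpoints, so this is the minimum enclosing circle.
r = √(58.5) ≈ 7.649.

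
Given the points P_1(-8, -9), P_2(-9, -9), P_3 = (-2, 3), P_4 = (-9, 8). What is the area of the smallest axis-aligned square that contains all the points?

289

The bounding box has width 7 and height 17.
An axis-aligned square enclosing the set must have side ≥ max(width, height).
So the minimum side is max(7, 17) = 17.
Area = 17² = 289.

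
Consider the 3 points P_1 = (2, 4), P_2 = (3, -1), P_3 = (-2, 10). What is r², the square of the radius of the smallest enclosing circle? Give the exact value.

36.5

Side lengths²: P_1P_2² = 26, P_1P_3² = 52, P_2P_3² = 146.
Since P_2P_3² = 146 ≥ 52 + 26 = 78, the angle opposite P_2P_3 is not acute, so the smallest enclosing circle has P_2P_3 as diameter.
Centre = midpoint of P_2P_3 = (0.5, 4.5), r² = 146/4 = 36.5.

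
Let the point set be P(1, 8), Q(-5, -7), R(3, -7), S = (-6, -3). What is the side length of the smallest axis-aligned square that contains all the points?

The bounding box has width 9 and height 15.
An axis-aligned square enclosing the set must have side ≥ max(width, height).
So the minimum side is max(9, 15) = 15.

15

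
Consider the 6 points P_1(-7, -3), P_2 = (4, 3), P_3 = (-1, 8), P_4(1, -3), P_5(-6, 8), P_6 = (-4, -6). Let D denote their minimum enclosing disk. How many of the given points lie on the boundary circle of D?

A smallest enclosing disk is always determined by at most three of the input points on its boundary.
The minimum enclosing circle is determined by three boundary points: P_2, P_5, P_6.
Their circumcentre is (-81/26, 33/26) with r² = 18125/338.
The farthest remaining point P_3 is at distance² 16825/338 ≤ 18125/338.
The points at distance exactly r from the centre are P_2, P_5, P_6 — 3 points.

3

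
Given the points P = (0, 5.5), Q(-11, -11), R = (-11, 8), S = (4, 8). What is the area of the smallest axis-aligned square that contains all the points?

The bounding box has width 15 and height 19.
An axis-aligned square enclosing the set must have side ≥ max(width, height).
So the minimum side is max(15, 19) = 19.
Area = 19² = 361.

361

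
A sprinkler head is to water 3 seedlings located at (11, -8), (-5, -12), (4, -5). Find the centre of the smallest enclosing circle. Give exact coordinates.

(3, -10)

Call the three points A, B, C in the order given.
Side lengths²: AB² = 272, AC² = 58, BC² = 130.
Since AB² = 272 ≥ 130 + 58 = 188, the angle opposite AB is not acute, so the smallest enclosing circle has AB as diameter.
Centre = midpoint of AB = (3, -10), r² = 272/4 = 68.
Centre = (3, -10).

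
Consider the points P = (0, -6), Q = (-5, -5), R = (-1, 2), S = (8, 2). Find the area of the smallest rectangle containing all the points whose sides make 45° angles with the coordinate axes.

In coordinates u = x + y, v = x − y the rectangle is axis-aligned; the map (x,y)→(u,v) scales areas by 2.
u-values: -6, -10, 1, 10; range = 10 − (-10) = 20.
v-values: 6, 0, -3, 6; range = 6 − (-3) = 9.
Area = (20 × 9) / 2 = 90.

90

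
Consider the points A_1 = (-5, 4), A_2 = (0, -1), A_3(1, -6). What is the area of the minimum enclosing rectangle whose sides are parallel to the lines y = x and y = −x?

32

In coordinates u = x + y, v = x − y the rectangle is axis-aligned; the map (x,y)→(u,v) scales areas by 2.
u-values: -1, -1, -5; range = -1 − (-5) = 4.
v-values: -9, 1, 7; range = 7 − (-9) = 16.
Area = (4 × 16) / 2 = 32.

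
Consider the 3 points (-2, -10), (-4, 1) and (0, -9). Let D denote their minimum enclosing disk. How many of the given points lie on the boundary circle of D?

Call the three points A, B, C in the order given.
Side lengths²: AB² = 125, AC² = 5, BC² = 116.
Since AB² = 125 ≥ 116 + 5 = 121, the angle opposite AB is not acute, so the smallest enclosing circle has AB as diameter.
Centre = midpoint of AB = (-3, -4.5), r² = 125/4 = 31.25.
The points at distance exactly r from the centre are (-2, -10), (-4, 1) — 2 points.

2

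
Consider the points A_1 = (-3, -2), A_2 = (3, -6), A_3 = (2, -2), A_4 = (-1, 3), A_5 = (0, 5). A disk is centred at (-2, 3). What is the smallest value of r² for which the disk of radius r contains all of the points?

The required radius is the distance from (-2, 3) to the farthest point.
Squared distances: 26, 106, 41, 1, 8.
Maximum is 106, attained at A_2.

106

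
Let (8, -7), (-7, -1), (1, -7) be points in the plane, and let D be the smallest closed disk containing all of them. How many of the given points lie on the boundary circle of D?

2

Call the three points A, B, C in the order given.
Side lengths²: AB² = 261, AC² = 49, BC² = 100.
Since AB² = 261 ≥ 100 + 49 = 149, the angle opposite AB is not acute, so the smallest enclosing circle has AB as diameter.
Centre = midpoint of AB = (0.5, -4), r² = 261/4 = 65.25.
The points at distance exactly r from the centre are (8, -7), (-7, -1) — 2 points.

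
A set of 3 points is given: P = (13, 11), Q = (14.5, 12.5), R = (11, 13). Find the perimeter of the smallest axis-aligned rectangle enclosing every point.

11

Width = max x − min x = 14.5 − 11 = 3.5.
Height = max y − min y = 13 − 11 = 2.
Perimeter = 2(3.5 + 2) = 11.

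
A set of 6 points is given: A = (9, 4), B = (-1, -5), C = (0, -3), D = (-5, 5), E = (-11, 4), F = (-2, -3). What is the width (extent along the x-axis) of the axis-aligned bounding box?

20

max x = 9, min x = -11, so width = 20.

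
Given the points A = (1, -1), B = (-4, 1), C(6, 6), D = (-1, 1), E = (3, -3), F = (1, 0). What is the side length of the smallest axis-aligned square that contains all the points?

The bounding box has width 10 and height 9.
An axis-aligned square enclosing the set must have side ≥ max(width, height).
So the minimum side is max(10, 9) = 10.

10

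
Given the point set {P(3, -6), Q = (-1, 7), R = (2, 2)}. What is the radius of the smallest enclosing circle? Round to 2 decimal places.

6.80

Side lengths²: PQ² = 185, PR² = 65, QR² = 34.
Since PQ² = 185 ≥ 65 + 34 = 99, the angle opposite PQ is not acute, so the smallest enclosing circle has PQ as diameter.
Centre = midpoint of PQ = (1, 0.5), r² = 185/4 = 46.25.
r = √(46.25) ≈ 6.80.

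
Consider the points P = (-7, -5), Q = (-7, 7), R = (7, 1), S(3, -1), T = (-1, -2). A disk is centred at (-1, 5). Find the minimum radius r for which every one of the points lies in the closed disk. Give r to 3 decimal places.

The required radius is the distance from (-1, 5) to the farthest point.
Squared distances: 136, 40, 80, 52, 49.
Maximum is 136, attained at P.
r = √136 ≈ 11.662.

11.662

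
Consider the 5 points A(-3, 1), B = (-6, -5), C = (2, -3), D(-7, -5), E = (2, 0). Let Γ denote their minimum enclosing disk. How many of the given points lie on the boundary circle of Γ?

2

The farthest pair is D–E with squared distance 106. The circle on this segment as diameter has centre (-2.5, -2.5) and r² = 106/4 = 26.5.
Check A: distance² to centre = 12.5 ≤ 26.5, so it lies inside.
All remaining points lie in this disk, and no smaller disk contains both endpoints, so this is the minimum enclosing circle.
The points at distance exactly r from the centre are D, E — 2 points.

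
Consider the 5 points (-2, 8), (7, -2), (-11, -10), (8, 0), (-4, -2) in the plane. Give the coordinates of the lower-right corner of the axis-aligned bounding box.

x-range [-11, 8], y-range [-10, 8].
The lower-right corner is (8, -10).

(8, -10)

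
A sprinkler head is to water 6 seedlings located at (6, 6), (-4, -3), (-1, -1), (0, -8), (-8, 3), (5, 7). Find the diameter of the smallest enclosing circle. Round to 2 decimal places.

16.71

The minimum enclosing circle is determined by three boundary points: (0, -8), (-8, 3), (5, 7).
Their circumcentre is (-1/14, 5/14) with r² = 6845/98.
The farthest remaining point (6, 6) is at distance² 6733/98 ≤ 6845/98.
Diameter = 2r = 2√(6845/98) ≈ 16.71.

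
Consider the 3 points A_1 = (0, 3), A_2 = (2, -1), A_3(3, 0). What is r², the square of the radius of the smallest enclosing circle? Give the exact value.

Side lengths²: A_1A_2² = 20, A_1A_3² = 18, A_2A_3² = 2.
Since A_1A_2² = 20 ≥ 18 + 2 = 20, the angle opposite A_1A_2 is not acute, so the smallest enclosing circle has A_1A_2 as diameter.
Centre = midpoint of A_1A_2 = (1, 1), r² = 20/4 = 5.

5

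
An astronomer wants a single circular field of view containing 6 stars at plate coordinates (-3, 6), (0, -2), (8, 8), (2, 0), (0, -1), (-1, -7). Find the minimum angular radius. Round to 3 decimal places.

8.746

The farthest pair is (8, 8)–(-1, -7) with squared distance 306. The circle on this segment as diameter has centre (3.5, 0.5) and r² = 306/4 = 76.5.
Check (-3, 6): distance² to centre = 72.5 ≤ 76.5, so it lies inside.
All remaining points lie in this disk, and no smaller disk contains both endpoints, so this is the minimum enclosing circle.
r = √(76.5) ≈ 8.746.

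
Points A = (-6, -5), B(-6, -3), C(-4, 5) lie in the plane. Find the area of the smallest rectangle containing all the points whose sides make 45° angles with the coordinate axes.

In coordinates u = x + y, v = x − y the rectangle is axis-aligned; the map (x,y)→(u,v) scales areas by 2.
u-values: -11, -9, 1; range = 1 − (-11) = 12.
v-values: -1, -3, -9; range = -1 − (-9) = 8.
Area = (12 × 8) / 2 = 48.

48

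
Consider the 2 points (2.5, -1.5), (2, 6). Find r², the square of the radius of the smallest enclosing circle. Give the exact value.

14.125

The smallest circle enclosing two points has them as diameter endpoints.
Centre = midpoint = (2.25, 2.25); r² = |(2.5, -1.5)−(2, 6)|²/4 = 56.5/4 = 14.125.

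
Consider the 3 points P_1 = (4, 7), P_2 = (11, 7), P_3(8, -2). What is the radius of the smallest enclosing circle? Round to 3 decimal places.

5.191

Side lengths²: P_1P_2² = 49, P_1P_3² = 97, P_2P_3² = 90.
Since P_1P_3² = 97 < 90 + 49 = 139, the triangle is acute, so the smallest enclosing circle is the circumcircle.
Circumcentre = (7.5, 19/6), r² = 485/18.
r = √(485/18) ≈ 5.191.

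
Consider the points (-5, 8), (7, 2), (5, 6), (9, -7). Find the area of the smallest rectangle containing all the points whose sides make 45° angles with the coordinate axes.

In coordinates u = x + y, v = x − y the rectangle is axis-aligned; the map (x,y)→(u,v) scales areas by 2.
u-values: 3, 9, 11, 2; range = 11 − 2 = 9.
v-values: -13, 5, -1, 16; range = 16 − (-13) = 29.
Area = (9 × 29) / 2 = 130.5.

130.5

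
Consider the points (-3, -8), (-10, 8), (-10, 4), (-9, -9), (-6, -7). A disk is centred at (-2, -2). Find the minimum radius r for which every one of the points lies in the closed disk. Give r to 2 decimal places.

12.81

The required radius is the distance from (-2, -2) to the farthest point.
Squared distances: 37, 164, 100, 98, 41.
Maximum is 164, attained at (-10, 8).
r = √164 ≈ 12.81.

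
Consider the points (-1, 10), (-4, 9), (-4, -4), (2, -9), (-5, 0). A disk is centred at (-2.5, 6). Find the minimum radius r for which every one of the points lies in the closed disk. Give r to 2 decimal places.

The required radius is the distance from (-2.5, 6) to the farthest point.
Squared distances: 18.25, 11.25, 102.25, 245.25, 42.25.
Maximum is 245.25, attained at (2, -9).
r = √(245.25) ≈ 15.66.

15.66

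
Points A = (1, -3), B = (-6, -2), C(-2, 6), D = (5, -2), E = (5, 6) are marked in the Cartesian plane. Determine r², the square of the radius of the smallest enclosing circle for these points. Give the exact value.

46.25

The minimum enclosing circle of a finite set is fixed by two of the points (as a diameter) or three (as a circumcircle).
The farthest pair is B–E with squared distance 185. The circle on this segment as diameter has centre (-0.5, 2) and r² = 185/4 = 46.25.
Check A: distance² to centre = 27.25 ≤ 46.25, so it lies inside.
All remaining points lie in this disk, and no smaller disk contains both endpoints, so this is the minimum enclosing circle.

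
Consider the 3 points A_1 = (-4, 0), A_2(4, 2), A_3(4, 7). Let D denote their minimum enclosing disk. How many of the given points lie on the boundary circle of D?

Side lengths²: A_1A_2² = 68, A_1A_3² = 113, A_2A_3² = 25.
Since A_1A_3² = 113 ≥ 68 + 25 = 93, the angle opposite A_1A_3 is not acute, so the smallest enclosing circle has A_1A_3 as diameter.
Centre = midpoint of A_1A_3 = (0, 3.5), r² = 113/4 = 28.25.
The points at distance exactly r from the centre are A_1, A_3 — 2 points.

2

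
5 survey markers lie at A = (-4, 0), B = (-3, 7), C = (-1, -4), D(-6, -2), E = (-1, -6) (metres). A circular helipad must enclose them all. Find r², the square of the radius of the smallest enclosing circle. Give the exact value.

43.25

The farthest pair is B–E with squared distance 173. The circle on this segment as diameter has centre (-2, 0.5) and r² = 173/4 = 43.25.
Check A: distance² to centre = 4.25 ≤ 43.25, so it lies inside.
All remaining points lie in this disk, and no smaller disk contains both endpoints, so this is the minimum enclosing circle.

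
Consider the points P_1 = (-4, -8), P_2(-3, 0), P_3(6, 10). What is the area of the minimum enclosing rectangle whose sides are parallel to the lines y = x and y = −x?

112

In coordinates u = x + y, v = x − y the rectangle is axis-aligned; the map (x,y)→(u,v) scales areas by 2.
u-values: -12, -3, 16; range = 16 − (-12) = 28.
v-values: 4, -3, -4; range = 4 − (-4) = 8.
Area = (28 × 8) / 2 = 112.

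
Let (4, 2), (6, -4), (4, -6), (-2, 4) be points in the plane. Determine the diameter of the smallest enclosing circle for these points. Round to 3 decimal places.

A smallest enclosing disk is always determined by at most three of the input points on its boundary.
The farthest pair is (4, -6)–(-2, 4) with squared distance 136. The circle on this segment as diameter has centre (1, -1) and r² = 136/4 = 34.
Check (4, 2): distance² to centre = 18 ≤ 34, so it lies inside.
All remaining points lie in this disk, and no smaller disk contains both endpoints, so this is the minimum enclosing circle.
Diameter = 2r = 2√34 ≈ 11.662.

11.662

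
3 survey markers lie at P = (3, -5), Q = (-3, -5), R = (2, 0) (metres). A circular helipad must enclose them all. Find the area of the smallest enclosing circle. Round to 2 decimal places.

40.84

Side lengths²: PQ² = 36, PR² = 26, QR² = 50.
Since QR² = 50 < 36 + 26 = 62, the triangle is acute, so the smallest enclosing circle is the circumcircle.
Circumcentre = (0, -3), r² = 13.
Area = π·r² = π·13 ≈ 40.84.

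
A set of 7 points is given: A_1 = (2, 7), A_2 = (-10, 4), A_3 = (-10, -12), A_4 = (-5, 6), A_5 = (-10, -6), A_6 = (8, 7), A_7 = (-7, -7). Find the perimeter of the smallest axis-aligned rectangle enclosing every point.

74

Width = max x − min x = 8 − (-10) = 18.
Height = max y − min y = 7 − (-12) = 19.
Perimeter = 2(18 + 19) = 74.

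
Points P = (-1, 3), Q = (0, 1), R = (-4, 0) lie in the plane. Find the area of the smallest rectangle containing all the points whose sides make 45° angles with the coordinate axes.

In coordinates u = x + y, v = x − y the rectangle is axis-aligned; the map (x,y)→(u,v) scales areas by 2.
u-values: 2, 1, -4; range = 2 − (-4) = 6.
v-values: -4, -1, -4; range = -1 − (-4) = 3.
Area = (6 × 3) / 2 = 9.

9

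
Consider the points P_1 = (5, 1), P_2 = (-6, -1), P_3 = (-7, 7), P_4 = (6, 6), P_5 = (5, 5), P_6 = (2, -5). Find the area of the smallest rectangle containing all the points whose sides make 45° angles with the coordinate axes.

199.5

In coordinates u = x + y, v = x − y the rectangle is axis-aligned; the map (x,y)→(u,v) scales areas by 2.
u-values: 6, -7, 0, 12, 10, -3; range = 12 − (-7) = 19.
v-values: 4, -5, -14, 0, 0, 7; range = 7 − (-14) = 21.
Area = (19 × 21) / 2 = 199.5.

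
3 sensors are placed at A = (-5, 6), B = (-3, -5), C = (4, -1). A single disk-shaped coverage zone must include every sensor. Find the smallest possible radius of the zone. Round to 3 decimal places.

Side lengths²: AB² = 125, AC² = 130, BC² = 65.
Since AC² = 130 < 125 + 65 = 190, the triangle is acute, so the smallest enclosing circle is the circumcircle.
Circumcentre = (-59/34, 31/34), r² = 21125/578.
r = √(21125/578) ≈ 6.046.

6.046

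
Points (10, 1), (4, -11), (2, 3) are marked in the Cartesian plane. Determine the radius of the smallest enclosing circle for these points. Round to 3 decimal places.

Call the three points A, B, C in the order given.
Side lengths²: AB² = 180, AC² = 68, BC² = 200.
Since BC² = 200 < 180 + 68 = 248, the triangle is acute, so the smallest enclosing circle is the circumcircle.
Circumcentre = (41/9, -34/9), r² = 4250/81.
r = √(4250/81) ≈ 7.244.

7.244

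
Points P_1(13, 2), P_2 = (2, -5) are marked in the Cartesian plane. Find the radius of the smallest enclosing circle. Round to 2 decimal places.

6.52

The smallest circle enclosing two points has them as diameter endpoints.
Centre = midpoint = (7.5, -1.5); r² = |P_1P_2|²/4 = 170/4 = 42.5.
r = √(42.5) ≈ 6.52.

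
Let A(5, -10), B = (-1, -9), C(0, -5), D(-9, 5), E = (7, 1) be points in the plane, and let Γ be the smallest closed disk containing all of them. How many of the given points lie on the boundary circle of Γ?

By Welzl's lemma the MEC is supported by two points (diametrically opposite) or three points (on a circumcircle).
The farthest pair is A–D with squared distance 421. The circle on this segment as diameter has centre (-2, -2.5) and r² = 421/4 = 105.25.
Check B: distance² to centre = 43.25 ≤ 105.25, so it lies inside.
All remaining points lie in this disk, and no smaller disk contains both endpoints, so this is the minimum enclosing circle.
The points at distance exactly r from the centre are A, D — 2 points.

2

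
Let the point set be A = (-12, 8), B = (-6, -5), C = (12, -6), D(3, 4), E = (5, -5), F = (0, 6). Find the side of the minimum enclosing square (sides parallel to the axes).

The bounding box has width 24 and height 14.
An axis-aligned square enclosing the set must have side ≥ max(width, height).
So the minimum side is max(24, 14) = 24.

24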